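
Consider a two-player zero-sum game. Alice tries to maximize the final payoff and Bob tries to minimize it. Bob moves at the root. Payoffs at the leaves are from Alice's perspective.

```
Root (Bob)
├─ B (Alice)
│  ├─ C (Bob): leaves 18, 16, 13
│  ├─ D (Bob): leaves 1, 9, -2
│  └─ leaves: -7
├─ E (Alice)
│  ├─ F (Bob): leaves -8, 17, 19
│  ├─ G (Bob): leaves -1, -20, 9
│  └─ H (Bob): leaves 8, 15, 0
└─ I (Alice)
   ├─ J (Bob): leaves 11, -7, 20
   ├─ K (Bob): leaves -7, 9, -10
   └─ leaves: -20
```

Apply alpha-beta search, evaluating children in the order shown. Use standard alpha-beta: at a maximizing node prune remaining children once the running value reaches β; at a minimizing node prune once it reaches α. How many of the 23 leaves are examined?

18

C [α=-∞,β=+∞]: v=13
D [α=13,β=+∞]: v=1 after child 1 ≤ α → α-cutoff, skip 2
B [α=-∞,β=+∞]: v=13
F [α=-∞,β=13]: v=-8
G [α=-8,β=13]: v=-20 after child 2 ≤ α → α-cutoff, skip 1
H [α=-8,β=13]: v=0
E [α=-∞,β=13]: v=0
J [α=-∞,β=0]: v=-7
K [α=-7,β=0]: v=-7 after child 1 ≤ α → α-cutoff, skip 2
I [α=-∞,β=0]: v=-7
Root [α=-∞,β=+∞]: v=-7
Leaves evaluated: 18 of 23.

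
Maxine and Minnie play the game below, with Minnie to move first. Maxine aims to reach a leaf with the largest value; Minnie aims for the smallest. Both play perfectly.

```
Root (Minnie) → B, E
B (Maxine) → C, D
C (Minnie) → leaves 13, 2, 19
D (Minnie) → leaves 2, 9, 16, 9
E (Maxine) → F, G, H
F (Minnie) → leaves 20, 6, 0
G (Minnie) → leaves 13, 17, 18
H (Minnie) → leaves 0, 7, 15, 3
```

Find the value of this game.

C (Minnie): min(13, 2, 19) = 2
D (Minnie): min(2, 9, 16, 9) = 2
B (Maxine): max(2, 2) = 2
F (Minnie): min(20, 6, 0) = 0
G (Minnie): min(13, 17, 18) = 13
H (Minnie): min(0, 7, 15, 3) = 0
E (Maxine): max(0, 13, 0) = 13
Root (Minnie): min(2, 13) = 2

2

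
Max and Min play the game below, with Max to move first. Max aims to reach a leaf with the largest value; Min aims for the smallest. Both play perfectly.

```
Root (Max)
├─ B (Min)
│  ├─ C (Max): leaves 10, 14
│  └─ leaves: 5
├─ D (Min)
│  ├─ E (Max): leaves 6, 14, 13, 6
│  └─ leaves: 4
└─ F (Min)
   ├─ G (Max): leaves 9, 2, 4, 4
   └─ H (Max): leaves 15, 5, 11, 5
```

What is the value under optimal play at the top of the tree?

C (Max): max(10, 14) = 14
B (Min): min(14, 5) = 5
E (Max): max(6, 14, 13, 6) = 14
D (Min): min(14, 4) = 4
G (Max): max(9, 2, 4, 4) = 9
H (Max): max(15, 5, 11, 5) = 15
F (Min): min(9, 15) = 9
Root (Max): max(5, 4, 9) = 9

9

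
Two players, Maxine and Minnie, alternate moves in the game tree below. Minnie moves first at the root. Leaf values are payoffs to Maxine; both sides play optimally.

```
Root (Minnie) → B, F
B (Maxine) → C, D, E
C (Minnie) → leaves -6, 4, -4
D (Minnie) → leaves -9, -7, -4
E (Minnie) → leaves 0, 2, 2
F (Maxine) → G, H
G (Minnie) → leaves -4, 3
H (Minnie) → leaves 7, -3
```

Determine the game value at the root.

-3

C (Minnie): min(-6, 4, -4) = -6
D (Minnie): min(-9, -7, -4) = -9
E (Minnie): min(0, 2, 2) = 0
B (Maxine): max(-6, -9, 0) = 0
G (Minnie): min(-4, 3) = -4
H (Minnie): min(7, -3) = -3
F (Maxine): max(-4, -3) = -3
Root (Minnie): min(0, -3) = -3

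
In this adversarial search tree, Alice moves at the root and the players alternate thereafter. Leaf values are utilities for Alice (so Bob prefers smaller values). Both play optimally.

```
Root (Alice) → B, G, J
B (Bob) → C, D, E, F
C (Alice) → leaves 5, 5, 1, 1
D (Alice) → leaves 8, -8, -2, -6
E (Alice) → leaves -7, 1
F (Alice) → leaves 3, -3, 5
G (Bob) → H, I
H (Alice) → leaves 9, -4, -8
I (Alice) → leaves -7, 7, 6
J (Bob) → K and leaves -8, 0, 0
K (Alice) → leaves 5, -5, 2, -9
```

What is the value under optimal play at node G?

H: max(9, -4, -8) = 9
I: max(-7, 7, 6) = 7
G: min(9, 7) = 7

7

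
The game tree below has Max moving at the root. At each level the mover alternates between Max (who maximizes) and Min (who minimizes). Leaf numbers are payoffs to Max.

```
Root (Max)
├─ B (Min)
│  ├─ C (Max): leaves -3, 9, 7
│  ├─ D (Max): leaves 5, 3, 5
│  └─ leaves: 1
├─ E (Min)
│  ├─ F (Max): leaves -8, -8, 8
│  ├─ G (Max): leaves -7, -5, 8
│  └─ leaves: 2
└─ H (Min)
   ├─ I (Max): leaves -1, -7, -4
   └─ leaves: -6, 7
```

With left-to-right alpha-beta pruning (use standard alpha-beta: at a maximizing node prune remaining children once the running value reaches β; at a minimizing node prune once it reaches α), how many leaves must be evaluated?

17

C [α=-∞,β=+∞]: v=9
D [α=-∞,β=9]: v=5
B [α=-∞,β=+∞]: v=1
F [α=1,β=+∞]: v=8
G [α=1,β=8]: v=8
E [α=1,β=+∞]: v=2
I [α=2,β=+∞]: v=-1
H [α=2,β=+∞]: v=-1 after child 1 ≤ α → α-cutoff, skip 2
Root [α=-∞,β=+∞]: v=2
Leaves evaluated: 17 of 19.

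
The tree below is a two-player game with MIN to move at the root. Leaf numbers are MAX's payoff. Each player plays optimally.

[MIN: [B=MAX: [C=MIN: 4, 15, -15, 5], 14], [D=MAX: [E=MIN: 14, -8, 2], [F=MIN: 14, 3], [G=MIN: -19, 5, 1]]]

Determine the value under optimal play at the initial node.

3

C (MIN): min(4, 15, -15, 5) = -15
B (MAX): max(-15, 14) = 14
E (MIN): min(14, -8, 2) = -8
F (MIN): min(14, 3) = 3
G (MIN): min(-19, 5, 1) = -19
D (MAX): max(-8, 3, -19) = 3
Root (MIN): min(14, 3) = 3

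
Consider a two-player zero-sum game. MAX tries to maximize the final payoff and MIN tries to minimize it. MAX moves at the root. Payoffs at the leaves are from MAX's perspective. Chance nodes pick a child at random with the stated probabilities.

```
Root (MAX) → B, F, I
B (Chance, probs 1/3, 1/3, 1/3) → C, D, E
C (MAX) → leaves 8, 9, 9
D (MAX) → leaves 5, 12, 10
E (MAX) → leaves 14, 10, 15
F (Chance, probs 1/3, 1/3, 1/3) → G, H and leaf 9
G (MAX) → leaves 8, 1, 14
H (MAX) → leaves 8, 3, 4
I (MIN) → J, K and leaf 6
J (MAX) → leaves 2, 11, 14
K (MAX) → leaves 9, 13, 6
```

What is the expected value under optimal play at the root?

C (MAX): max(8, 9, 9) = 9
D (MAX): max(5, 12, 10) = 12
E (MAX): max(14, 10, 15) = 15
B (Chance): 1/3·9 + 1/3·12 + 1/3·15 = 12
G (MAX): max(8, 1, 14) = 14
H (MAX): max(8, 3, 4) = 8
F (Chance): 1/3·14 + 1/3·8 + 1/3·9 = 10.33
J (MAX): max(2, 11, 14) = 14
K (MAX): max(9, 13, 6) = 13
I (MIN): min(14, 13, 6) = 6
Root (MAX): max(12, 10.33, 6) = 12

12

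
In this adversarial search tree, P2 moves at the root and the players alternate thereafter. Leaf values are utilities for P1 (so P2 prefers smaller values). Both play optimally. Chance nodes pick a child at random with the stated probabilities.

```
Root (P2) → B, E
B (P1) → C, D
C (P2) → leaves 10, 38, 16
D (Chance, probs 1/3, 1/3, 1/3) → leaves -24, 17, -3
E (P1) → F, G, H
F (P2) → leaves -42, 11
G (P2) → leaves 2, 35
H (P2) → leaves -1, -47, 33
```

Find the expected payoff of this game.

C (P2): min(10, 38, 16) = 10
D (Chance): 1/3·-24 + 1/3·17 + 1/3·-3 = -3.33
B (P1): max(10, -3.33) = 10
F (P2): min(-42, 11) = -42
G (P2): min(2, 35) = 2
H (P2): min(-1, -47, 33) = -47
E (P1): max(-42, 2, -47) = 2
Root (P2): min(10, 2) = 2

2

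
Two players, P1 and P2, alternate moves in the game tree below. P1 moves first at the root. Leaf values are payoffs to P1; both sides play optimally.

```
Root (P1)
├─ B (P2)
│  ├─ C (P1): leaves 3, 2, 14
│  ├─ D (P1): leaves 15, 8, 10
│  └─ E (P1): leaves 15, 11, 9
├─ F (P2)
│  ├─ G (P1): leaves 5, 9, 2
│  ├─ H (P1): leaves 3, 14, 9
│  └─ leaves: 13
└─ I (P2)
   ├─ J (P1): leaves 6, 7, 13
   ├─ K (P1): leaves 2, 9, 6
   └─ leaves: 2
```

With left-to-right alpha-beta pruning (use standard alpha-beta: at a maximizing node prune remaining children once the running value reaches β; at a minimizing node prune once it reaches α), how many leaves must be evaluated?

C [α=-∞,β=+∞]: v=14
D [α=-∞,β=14]: v=15 after child 1 ≥ β → β-cutoff, skip 2
E [α=-∞,β=14]: v=15 after child 1 ≥ β → β-cutoff, skip 2
B [α=-∞,β=+∞]: v=14
G [α=14,β=+∞]: v=9
F [α=14,β=+∞]: v=9 after child 1 ≤ α → α-cutoff, skip 2
J [α=14,β=+∞]: v=13
I [α=14,β=+∞]: v=13 after child 1 ≤ α → α-cutoff, skip 2
Root [α=-∞,β=+∞]: v=14
Leaves evaluated: 11 of 23.

11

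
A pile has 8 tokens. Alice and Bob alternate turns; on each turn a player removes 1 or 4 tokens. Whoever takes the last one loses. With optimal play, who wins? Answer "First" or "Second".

Second

W/L table (W = player to move can force a win):
i:   0  1  2  3  4  5  6  7  8
     W  L  W  L  W  W  L  W  L
Position 8 is L, so the second player wins.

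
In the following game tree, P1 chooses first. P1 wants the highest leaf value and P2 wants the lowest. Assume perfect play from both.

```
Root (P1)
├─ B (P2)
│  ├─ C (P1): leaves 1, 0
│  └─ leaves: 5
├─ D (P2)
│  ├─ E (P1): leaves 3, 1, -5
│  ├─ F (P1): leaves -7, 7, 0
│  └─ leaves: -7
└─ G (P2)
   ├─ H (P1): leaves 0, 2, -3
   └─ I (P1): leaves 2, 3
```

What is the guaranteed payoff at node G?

H: max(0, 2, -3) = 2
I: max(2, 3) = 3
G: min(2, 3) = 2

2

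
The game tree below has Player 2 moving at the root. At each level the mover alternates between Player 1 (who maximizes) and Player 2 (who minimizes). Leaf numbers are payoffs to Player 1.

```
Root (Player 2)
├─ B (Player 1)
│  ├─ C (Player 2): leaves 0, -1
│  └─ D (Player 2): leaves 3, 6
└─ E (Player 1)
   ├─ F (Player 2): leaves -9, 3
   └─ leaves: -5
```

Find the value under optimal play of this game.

-5

C (Player 2): min(0, -1) = -1
D (Player 2): min(3, 6) = 3
B (Player 1): max(-1, 3) = 3
F (Player 2): min(-9, 3) = -9
E (Player 1): max(-9, -5) = -5
Root (Player 2): min(3, -5) = -5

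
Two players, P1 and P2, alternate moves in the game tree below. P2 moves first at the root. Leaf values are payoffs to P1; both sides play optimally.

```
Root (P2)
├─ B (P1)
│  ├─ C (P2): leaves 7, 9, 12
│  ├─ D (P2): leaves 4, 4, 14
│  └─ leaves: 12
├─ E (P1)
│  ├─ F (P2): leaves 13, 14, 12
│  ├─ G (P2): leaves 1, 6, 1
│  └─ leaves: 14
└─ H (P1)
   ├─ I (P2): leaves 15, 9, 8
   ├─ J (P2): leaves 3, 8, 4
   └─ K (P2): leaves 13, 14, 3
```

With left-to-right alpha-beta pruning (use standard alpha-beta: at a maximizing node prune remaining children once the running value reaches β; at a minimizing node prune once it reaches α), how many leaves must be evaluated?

15

C [α=-∞,β=+∞]: v=7
D [α=7,β=+∞]: v=4 after child 1 ≤ α → α-cutoff, skip 2
B [α=-∞,β=+∞]: v=12
F [α=-∞,β=12]: v=12
E [α=-∞,β=12]: v=12 after child 1 ≥ β → β-cutoff, skip 2
I [α=-∞,β=12]: v=8
J [α=8,β=12]: v=3 after child 1 ≤ α → α-cutoff, skip 2
K [α=8,β=12]: v=3
H [α=-∞,β=12]: v=8
Root [α=-∞,β=+∞]: v=8
Leaves evaluated: 15 of 23.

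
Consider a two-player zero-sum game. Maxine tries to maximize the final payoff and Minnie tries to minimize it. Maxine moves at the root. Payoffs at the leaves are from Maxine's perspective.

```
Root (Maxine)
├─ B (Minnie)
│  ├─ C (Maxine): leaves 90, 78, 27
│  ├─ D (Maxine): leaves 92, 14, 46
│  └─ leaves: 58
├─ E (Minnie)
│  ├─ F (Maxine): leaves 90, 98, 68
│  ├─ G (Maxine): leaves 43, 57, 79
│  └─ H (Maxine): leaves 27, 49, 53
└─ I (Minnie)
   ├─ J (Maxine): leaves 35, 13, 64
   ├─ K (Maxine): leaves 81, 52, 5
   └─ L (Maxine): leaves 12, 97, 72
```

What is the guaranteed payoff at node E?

53

F: max(90, 98, 68) = 98
G: max(43, 57, 79) = 79
H: max(27, 49, 53) = 53
E: min(98, 79, 53) = 53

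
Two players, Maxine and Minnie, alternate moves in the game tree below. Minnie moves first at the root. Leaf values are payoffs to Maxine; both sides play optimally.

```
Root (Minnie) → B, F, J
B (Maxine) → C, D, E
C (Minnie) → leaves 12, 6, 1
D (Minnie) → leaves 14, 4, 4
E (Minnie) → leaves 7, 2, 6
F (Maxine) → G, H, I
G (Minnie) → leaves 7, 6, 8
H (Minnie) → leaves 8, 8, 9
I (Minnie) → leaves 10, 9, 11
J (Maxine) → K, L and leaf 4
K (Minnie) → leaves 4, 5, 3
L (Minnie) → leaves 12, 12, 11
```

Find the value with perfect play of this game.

4

C (Minnie): min(12, 6, 1) = 1
D (Minnie): min(14, 4, 4) = 4
E (Minnie): min(7, 2, 6) = 2
B (Maxine): max(1, 4, 2) = 4
G (Minnie): min(7, 6, 8) = 6
H (Minnie): min(8, 8, 9) = 8
I (Minnie): min(10, 9, 11) = 9
F (Maxine): max(6, 8, 9) = 9
K (Minnie): min(4, 5, 3) = 3
L (Minnie): min(12, 12, 11) = 11
J (Maxine): max(3, 11, 4) = 11
Root (Minnie): min(4, 9, 11) = 4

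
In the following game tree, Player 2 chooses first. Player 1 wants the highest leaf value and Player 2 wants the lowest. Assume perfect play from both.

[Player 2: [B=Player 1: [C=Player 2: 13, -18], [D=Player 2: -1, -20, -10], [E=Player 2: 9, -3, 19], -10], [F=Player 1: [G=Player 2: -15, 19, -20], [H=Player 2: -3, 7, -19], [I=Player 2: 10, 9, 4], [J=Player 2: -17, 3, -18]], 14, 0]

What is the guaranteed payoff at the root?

-3

C (Player 2): min(13, -18) = -18
D (Player 2): min(-1, -20, -10) = -20
E (Player 2): min(9, -3, 19) = -3
B (Player 1): max(-18, -20, -3, -10) = -3
G (Player 2): min(-15, 19, -20) = -20
H (Player 2): min(-3, 7, -19) = -19
I (Player 2): min(10, 9, 4) = 4
J (Player 2): min(-17, 3, -18) = -18
F (Player 1): max(-20, -19, 4, -18) = 4
Root (Player 2): min(-3, 4, 14, 0) = -3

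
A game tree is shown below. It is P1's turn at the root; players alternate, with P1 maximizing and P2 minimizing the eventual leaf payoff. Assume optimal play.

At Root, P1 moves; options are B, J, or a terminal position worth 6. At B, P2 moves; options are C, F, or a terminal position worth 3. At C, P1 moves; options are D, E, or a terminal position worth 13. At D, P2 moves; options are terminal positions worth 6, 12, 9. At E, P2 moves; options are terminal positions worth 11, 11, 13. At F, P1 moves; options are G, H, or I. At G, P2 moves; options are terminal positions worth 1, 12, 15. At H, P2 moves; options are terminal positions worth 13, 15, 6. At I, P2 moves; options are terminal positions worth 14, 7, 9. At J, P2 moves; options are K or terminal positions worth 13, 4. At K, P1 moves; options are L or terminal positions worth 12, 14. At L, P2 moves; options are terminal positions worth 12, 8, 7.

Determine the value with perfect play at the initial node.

D (P2): min(6, 12, 9) = 6
E (P2): min(11, 11, 13) = 11
C (P1): max(6, 11, 13) = 13
G (P2): min(1, 12, 15) = 1
H (P2): min(13, 15, 6) = 6
I (P2): min(14, 7, 9) = 7
F (P1): max(1, 6, 7) = 7
B (P2): min(13, 7, 3) = 3
L (P2): min(12, 8, 7) = 7
K (P1): max(7, 12, 14) = 14
J (P2): min(14, 13, 4) = 4
Root (P1): max(3, 4, 6) = 6

6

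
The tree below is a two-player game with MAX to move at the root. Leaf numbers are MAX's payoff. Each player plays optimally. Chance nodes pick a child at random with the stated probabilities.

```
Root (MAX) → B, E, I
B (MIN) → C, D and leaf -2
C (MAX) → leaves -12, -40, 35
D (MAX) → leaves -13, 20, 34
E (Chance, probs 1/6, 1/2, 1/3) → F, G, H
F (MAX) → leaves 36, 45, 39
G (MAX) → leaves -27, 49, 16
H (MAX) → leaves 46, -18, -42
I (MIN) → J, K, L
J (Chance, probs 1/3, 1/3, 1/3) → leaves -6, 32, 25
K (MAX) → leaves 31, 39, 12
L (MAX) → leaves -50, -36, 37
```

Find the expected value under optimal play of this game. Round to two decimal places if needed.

C (MAX): max(-12, -40, 35) = 35
D (MAX): max(-13, 20, 34) = 34
B (MIN): min(35, 34, -2) = -2
F (MAX): max(36, 45, 39) = 45
G (MAX): max(-27, 49, 16) = 49
H (MAX): max(46, -18, -42) = 46
E (Chance): 1/6·45 + 1/2·49 + 1/3·46 = 47.33
J (Chance): 1/3·-6 + 1/3·32 + 1/3·25 = 17
K (MAX): max(31, 39, 12) = 39
L (MAX): max(-50, -36, 37) = 37
I (MIN): min(17, 39, 37) = 17
Root (MAX): max(-2, 47.33, 17) = 47.33

47.33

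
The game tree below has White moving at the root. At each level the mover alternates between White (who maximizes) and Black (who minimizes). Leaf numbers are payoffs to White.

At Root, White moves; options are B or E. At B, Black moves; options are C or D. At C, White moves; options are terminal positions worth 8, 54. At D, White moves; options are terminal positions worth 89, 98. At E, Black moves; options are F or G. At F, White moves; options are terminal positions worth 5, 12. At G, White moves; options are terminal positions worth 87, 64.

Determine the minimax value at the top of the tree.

54

C (White): max(8, 54) = 54
D (White): max(89, 98) = 98
B (Black): min(54, 98) = 54
F (White): max(5, 12) = 12
G (White): max(87, 64) = 87
E (Black): min(12, 87) = 12
Root (White): max(54, 12) = 54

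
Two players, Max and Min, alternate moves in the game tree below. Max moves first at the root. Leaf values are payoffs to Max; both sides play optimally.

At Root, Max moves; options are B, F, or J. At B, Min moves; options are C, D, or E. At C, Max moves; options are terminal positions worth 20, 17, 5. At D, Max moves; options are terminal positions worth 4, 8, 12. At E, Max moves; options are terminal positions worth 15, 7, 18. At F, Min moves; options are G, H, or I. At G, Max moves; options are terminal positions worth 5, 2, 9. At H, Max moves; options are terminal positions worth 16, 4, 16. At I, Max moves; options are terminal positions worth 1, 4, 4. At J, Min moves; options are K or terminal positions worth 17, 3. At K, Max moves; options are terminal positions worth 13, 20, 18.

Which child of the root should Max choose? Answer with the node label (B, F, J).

B

C (Max): max(20, 17, 5) = 20
D (Max): max(4, 8, 12) = 12
E (Max): max(15, 7, 18) = 18
B (Min): min(20, 12, 18) = 12
G (Max): max(5, 2, 9) = 9
H (Max): max(16, 4, 16) = 16
I (Max): max(1, 4, 4) = 4
F (Min): min(9, 16, 4) = 4
K (Max): max(13, 20, 18) = 20
J (Min): min(20, 17, 3) = 3
Root (Max): max(12, 4, 3) = 12
Max picks the child with the highest value: B (value 12).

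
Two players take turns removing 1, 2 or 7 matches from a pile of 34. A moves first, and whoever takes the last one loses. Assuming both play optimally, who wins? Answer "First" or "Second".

Second

i:   0  1  2  3  4  5  6  7  8  9 10 11 12 13 14 15 16 17 18 19 20 21 22 23 24 25 26 27 28 29 30 31 32 33 34
     W  L  W  W  L  W  W  L  W  W  L  W  W  L  W  W  L  W  W  L  W  W  L  W  W  L  W  W  L  W  W  L  W  W  L
Position 34 is L, so the second player wins.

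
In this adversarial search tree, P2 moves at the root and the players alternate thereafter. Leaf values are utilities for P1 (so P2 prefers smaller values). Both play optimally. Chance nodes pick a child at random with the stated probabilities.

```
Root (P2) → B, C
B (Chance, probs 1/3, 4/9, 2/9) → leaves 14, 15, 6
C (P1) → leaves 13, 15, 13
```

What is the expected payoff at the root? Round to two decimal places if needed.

B (Chance): 1/3·14 + 4/9·15 + 2/9·6 = 12.67
C (P1): max(13, 15, 13) = 15
Root (P2): min(12.67, 15) = 12.67

12.67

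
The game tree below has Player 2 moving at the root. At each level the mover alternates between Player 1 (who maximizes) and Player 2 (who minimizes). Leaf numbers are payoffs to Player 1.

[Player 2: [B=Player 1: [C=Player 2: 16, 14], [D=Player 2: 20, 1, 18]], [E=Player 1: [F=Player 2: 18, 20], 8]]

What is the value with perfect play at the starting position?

C (Player 2): min(16, 14) = 14
D (Player 2): min(20, 1, 18) = 1
B (Player 1): max(14, 1) = 14
F (Player 2): min(18, 20) = 18
E (Player 1): max(18, 8) = 18
Root (Player 2): min(14, 18) = 14

14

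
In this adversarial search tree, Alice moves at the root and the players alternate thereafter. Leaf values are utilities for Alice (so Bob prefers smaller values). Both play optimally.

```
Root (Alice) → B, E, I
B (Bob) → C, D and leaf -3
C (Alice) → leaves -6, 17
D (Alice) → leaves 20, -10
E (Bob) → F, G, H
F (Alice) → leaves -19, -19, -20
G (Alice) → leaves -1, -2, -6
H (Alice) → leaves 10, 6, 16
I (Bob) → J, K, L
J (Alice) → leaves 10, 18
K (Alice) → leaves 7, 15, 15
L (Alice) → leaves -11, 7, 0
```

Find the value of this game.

7

C (Alice): max(-6, 17) = 17
D (Alice): max(20, -10) = 20
B (Bob): min(17, 20, -3) = -3
F (Alice): max(-19, -19, -20) = -19
G (Alice): max(-1, -2, -6) = -1
H (Alice): max(10, 6, 16) = 16
E (Bob): min(-19, -1, 16) = -19
J (Alice): max(10, 18) = 18
K (Alice): max(7, 15, 15) = 15
L (Alice): max(-11, 7, 0) = 7
I (Bob): min(18, 15, 7) = 7
Root (Alice): max(-3, -19, 7) = 7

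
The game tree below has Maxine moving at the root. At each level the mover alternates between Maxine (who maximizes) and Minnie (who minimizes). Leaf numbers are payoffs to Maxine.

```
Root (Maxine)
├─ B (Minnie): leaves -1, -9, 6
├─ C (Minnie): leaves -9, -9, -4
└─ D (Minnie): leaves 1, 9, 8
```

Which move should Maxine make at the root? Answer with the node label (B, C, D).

D

B (Minnie): min(-1, -9, 6) = -9
C (Minnie): min(-9, -9, -4) = -9
D (Minnie): min(1, 9, 8) = 1
Root (Maxine): max(-9, -9, 1) = 1
Maxine picks the child with the highest value: D (value 1).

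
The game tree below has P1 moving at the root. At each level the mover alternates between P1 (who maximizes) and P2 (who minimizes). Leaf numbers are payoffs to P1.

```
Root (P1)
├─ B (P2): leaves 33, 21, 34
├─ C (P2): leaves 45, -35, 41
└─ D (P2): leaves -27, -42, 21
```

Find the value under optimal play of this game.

21

B (P2): min(33, 21, 34) = 21
C (P2): min(45, -35, 41) = -35
D (P2): min(-27, -42, 21) = -42
Root (P1): max(21, -35, -42) = 21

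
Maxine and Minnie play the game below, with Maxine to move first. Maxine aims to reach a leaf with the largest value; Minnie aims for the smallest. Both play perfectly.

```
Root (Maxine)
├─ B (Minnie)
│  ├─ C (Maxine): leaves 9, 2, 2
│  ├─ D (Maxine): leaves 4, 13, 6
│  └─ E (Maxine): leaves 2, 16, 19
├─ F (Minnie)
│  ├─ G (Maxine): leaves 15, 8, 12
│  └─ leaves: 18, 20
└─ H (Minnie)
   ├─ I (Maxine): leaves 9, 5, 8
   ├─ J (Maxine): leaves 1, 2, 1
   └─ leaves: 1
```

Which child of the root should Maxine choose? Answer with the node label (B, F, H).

F

C (Maxine): max(9, 2, 2) = 9
D (Maxine): max(4, 13, 6) = 13
E (Maxine): max(2, 16, 19) = 19
B (Minnie): min(9, 13, 19) = 9
G (Maxine): max(15, 8, 12) = 15
F (Minnie): min(15, 18, 20) = 15
I (Maxine): max(9, 5, 8) = 9
J (Maxine): max(1, 2, 1) = 2
H (Minnie): min(9, 2, 1) = 1
Root (Maxine): max(9, 15, 1) = 15
Maxine picks the child with the highest value: F (value 15).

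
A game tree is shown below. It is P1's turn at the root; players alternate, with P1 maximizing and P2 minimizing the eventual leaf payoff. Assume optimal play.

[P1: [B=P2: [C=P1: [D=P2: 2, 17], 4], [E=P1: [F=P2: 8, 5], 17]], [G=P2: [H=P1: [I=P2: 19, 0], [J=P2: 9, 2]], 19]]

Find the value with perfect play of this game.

4

D (P2): min(2, 17) = 2
C (P1): max(2, 4) = 4
F (P2): min(8, 5) = 5
E (P1): max(5, 17) = 17
B (P2): min(4, 17) = 4
I (P2): min(19, 0) = 0
J (P2): min(9, 2) = 2
H (P1): max(0, 2) = 2
G (P2): min(2, 19) = 2
Root (P1): max(4, 2) = 4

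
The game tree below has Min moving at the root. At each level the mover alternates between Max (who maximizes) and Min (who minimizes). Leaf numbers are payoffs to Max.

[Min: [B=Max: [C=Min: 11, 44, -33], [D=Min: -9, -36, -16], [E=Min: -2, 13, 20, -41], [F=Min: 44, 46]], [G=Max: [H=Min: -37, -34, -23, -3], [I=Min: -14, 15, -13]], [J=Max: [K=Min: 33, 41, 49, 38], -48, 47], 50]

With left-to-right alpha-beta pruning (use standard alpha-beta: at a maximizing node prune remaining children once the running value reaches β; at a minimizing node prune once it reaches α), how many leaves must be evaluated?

C [α=-∞,β=+∞]: v=-33
D [α=-33,β=+∞]: v=-36 after child 2 ≤ α → α-cutoff, skip 1
E [α=-33,β=+∞]: v=-41
F [α=-33,β=+∞]: v=44
B [α=-∞,β=+∞]: v=44
H [α=-∞,β=44]: v=-37
I [α=-37,β=44]: v=-14
G [α=-∞,β=44]: v=-14
K [α=-∞,β=-14]: v=33
J [α=-∞,β=-14]: v=33 after child 1 ≥ β → β-cutoff, skip 2
Root [α=-∞,β=+∞]: v=-14
Leaves evaluated: 23 of 26.

23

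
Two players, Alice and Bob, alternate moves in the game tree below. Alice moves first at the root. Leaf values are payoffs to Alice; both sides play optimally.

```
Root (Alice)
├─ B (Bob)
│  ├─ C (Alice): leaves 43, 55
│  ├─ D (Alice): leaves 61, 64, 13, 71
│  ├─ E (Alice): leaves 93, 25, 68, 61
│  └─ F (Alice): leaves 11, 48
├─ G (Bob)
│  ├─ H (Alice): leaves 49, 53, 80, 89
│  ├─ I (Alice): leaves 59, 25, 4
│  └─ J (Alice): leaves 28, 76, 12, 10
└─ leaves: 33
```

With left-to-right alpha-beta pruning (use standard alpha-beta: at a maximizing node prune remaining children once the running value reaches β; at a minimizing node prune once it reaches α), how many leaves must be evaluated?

C [α=-∞,β=+∞]: v=55
D [α=-∞,β=55]: v=61 after child 1 ≥ β → β-cutoff, skip 3
E [α=-∞,β=55]: v=93 after child 1 ≥ β → β-cutoff, skip 3
F [α=-∞,β=55]: v=48
B [α=-∞,β=+∞]: v=48
H [α=48,β=+∞]: v=89
I [α=48,β=89]: v=59
J [α=48,β=59]: v=76 after child 2 ≥ β → β-cutoff, skip 2
G [α=48,β=+∞]: v=59
Root [α=-∞,β=+∞]: v=59
Leaves evaluated: 16 of 24.

16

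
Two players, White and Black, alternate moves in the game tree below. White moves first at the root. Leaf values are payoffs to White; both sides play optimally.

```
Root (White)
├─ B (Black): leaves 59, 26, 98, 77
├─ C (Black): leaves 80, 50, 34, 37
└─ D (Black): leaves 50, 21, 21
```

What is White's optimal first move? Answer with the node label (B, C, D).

C

B (Black): min(59, 26, 98, 77) = 26
C (Black): min(80, 50, 34, 37) = 34
D (Black): min(50, 21, 21) = 21
Root (White): max(26, 34, 21) = 34
White picks the child with the highest value: C (value 34).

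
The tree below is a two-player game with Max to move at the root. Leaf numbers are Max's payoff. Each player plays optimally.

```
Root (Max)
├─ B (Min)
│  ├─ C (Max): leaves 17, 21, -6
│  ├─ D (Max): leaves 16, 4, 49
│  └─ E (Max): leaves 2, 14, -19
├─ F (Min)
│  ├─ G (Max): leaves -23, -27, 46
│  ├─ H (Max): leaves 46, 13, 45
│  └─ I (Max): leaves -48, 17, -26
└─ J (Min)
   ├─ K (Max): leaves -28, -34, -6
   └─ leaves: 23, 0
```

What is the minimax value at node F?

17

G: max(-23, -27, 46) = 46
H: max(46, 13, 45) = 46
I: max(-48, 17, -26) = 17
F: min(46, 46, 17) = 17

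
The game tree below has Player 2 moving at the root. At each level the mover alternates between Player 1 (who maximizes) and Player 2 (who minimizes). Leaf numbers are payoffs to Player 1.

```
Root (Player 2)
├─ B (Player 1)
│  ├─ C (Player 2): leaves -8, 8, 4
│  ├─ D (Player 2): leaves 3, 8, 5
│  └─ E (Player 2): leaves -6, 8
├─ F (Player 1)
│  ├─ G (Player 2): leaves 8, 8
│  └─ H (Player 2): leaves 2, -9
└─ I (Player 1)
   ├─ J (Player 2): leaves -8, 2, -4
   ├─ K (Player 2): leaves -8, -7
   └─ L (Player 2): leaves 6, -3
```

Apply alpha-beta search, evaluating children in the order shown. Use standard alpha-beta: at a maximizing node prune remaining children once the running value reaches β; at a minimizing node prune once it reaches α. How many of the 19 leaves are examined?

15

C [α=-∞,β=+∞]: v=-8
D [α=-8,β=+∞]: v=3
E [α=3,β=+∞]: v=-6 after child 1 ≤ α → α-cutoff, skip 1
B [α=-∞,β=+∞]: v=3
G [α=-∞,β=3]: v=8
F [α=-∞,β=3]: v=8 after child 1 ≥ β → β-cutoff, skip 1
J [α=-∞,β=3]: v=-8
K [α=-8,β=3]: v=-8 after child 1 ≤ α → α-cutoff, skip 1
L [α=-8,β=3]: v=-3
I [α=-∞,β=3]: v=-3
Root [α=-∞,β=+∞]: v=-3
Leaves evaluated: 15 of 19.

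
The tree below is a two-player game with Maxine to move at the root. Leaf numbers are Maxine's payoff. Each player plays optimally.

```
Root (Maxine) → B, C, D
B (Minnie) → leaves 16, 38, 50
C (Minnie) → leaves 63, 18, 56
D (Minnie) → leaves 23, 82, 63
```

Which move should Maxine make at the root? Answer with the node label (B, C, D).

B (Minnie): min(16, 38, 50) = 16
C (Minnie): min(63, 18, 56) = 18
D (Minnie): min(23, 82, 63) = 23
Root (Maxine): max(16, 18, 23) = 23
Maxine picks the child with the highest value: D (value 23).

D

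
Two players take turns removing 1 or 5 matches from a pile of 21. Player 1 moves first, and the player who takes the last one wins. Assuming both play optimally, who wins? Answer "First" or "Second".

First

Compute winning (W) and losing (L) positions by backward induction:
i:   0  1  2  3  4  5  6  7  8  9 10 11 12 13 14 15 16 17 18 19 20 21
     L  W  L  W  L  W  L  W  L  W  L  W  L  W  L  W  L  W  L  W  L  W
Position 21 is W, so the first player wins.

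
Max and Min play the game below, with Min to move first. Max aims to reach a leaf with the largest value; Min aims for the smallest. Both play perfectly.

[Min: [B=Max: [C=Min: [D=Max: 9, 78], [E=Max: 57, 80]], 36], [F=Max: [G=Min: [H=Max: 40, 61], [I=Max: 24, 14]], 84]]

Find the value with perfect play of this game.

D (Max): max(9, 78) = 78
E (Max): max(57, 80) = 80
C (Min): min(78, 80) = 78
B (Max): max(78, 36) = 78
H (Max): max(40, 61) = 61
I (Max): max(24, 14) = 24
G (Min): min(61, 24) = 24
F (Max): max(24, 84) = 84
Root (Min): min(78, 84) = 78

78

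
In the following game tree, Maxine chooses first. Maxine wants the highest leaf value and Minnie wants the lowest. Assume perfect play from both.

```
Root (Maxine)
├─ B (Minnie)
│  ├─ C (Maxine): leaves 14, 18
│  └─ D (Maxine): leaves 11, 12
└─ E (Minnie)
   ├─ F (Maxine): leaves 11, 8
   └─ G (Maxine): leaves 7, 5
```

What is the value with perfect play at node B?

C: max(14, 18) = 18
D: max(11, 12) = 12
B: min(18, 12) = 12

12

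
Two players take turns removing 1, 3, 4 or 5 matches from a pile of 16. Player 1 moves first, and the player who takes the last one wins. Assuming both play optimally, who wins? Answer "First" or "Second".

W/L table (W = player to move can force a win):
i:   0  1  2  3  4  5  6  7  8  9 10 11 12 13 14 15 16
     L  W  L  W  W  W  W  W  L  W  L  W  W  W  W  W  L
Position 16 is L, so the second player wins.

Second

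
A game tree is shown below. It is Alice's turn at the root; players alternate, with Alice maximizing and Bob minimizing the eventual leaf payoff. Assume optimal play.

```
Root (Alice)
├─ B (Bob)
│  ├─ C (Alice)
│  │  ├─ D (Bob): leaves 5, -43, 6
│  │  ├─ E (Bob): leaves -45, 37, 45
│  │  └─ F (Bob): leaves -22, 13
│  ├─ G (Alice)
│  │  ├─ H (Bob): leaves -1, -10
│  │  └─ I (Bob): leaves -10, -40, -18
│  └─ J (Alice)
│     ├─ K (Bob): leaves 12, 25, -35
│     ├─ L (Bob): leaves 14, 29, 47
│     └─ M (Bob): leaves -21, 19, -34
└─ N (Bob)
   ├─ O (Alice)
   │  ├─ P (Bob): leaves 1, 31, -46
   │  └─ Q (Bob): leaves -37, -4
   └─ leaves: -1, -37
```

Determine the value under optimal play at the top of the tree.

-22

D (Bob): min(5, -43, 6) = -43
E (Bob): min(-45, 37, 45) = -45
F (Bob): min(-22, 13) = -22
C (Alice): max(-43, -45, -22) = -22
H (Bob): min(-1, -10) = -10
I (Bob): min(-10, -40, -18) = -40
G (Alice): max(-10, -40) = -10
K (Bob): min(12, 25, -35) = -35
L (Bob): min(14, 29, 47) = 14
M (Bob): min(-21, 19, -34) = -34
J (Alice): max(-35, 14, -34) = 14
B (Bob): min(-22, -10, 14) = -22
P (Bob): min(1, 31, -46) = -46
Q (Bob): min(-37, -4) = -37
O (Alice): max(-46, -37) = -37
N (Bob): min(-37, -1, -37) = -37
Root (Alice): max(-22, -37) = -22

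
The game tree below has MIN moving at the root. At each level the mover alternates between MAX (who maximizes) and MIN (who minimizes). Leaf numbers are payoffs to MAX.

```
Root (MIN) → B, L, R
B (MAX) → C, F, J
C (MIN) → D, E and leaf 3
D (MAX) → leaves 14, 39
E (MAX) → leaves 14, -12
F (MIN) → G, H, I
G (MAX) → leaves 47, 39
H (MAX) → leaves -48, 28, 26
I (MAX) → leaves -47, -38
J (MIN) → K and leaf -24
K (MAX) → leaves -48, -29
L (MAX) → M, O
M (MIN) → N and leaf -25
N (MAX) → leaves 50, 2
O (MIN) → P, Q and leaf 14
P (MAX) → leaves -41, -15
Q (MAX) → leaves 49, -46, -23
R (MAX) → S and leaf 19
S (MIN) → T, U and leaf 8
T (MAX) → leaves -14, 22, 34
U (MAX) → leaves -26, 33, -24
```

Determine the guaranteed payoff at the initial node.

-15

D (MAX): max(14, 39) = 39
E (MAX): max(14, -12) = 14
C (MIN): min(39, 14, 3) = 3
G (MAX): max(47, 39) = 47
H (MAX): max(-48, 28, 26) = 28
I (MAX): max(-47, -38) = -38
F (MIN): min(47, 28, -38) = -38
K (MAX): max(-48, -29) = -29
J (MIN): min(-29, -24) = -29
B (MAX): max(3, -38, -29) = 3
N (MAX): max(50, 2) = 50
M (MIN): min(50, -25) = -25
P (MAX): max(-41, -15) = -15
Q (MAX): max(49, -46, -23) = 49
O (MIN): min(-15, 49, 14) = -15
L (MAX): max(-25, -15) = -15
T (MAX): max(-14, 22, 34) = 34
U (MAX): max(-26, 33, -24) = 33
S (MIN): min(34, 33, 8) = 8
R (MAX): max(8, 19) = 19
Root (MIN): min(3, -15, 19) = -15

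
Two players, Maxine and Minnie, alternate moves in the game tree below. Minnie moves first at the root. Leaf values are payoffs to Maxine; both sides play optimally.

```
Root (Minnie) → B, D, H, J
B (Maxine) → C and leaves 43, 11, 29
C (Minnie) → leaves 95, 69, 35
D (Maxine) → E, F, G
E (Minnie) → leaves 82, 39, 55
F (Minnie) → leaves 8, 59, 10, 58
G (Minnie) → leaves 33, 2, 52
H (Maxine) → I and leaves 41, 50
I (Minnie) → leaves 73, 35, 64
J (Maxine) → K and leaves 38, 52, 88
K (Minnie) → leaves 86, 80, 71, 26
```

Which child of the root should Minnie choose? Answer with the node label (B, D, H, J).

D

C (Minnie): min(95, 69, 35) = 35
B (Maxine): max(35, 43, 11, 29) = 43
E (Minnie): min(82, 39, 55) = 39
F (Minnie): min(8, 59, 10, 58) = 8
G (Minnie): min(33, 2, 52) = 2
D (Maxine): max(39, 8, 2) = 39
I (Minnie): min(73, 35, 64) = 35
H (Maxine): max(35, 41, 50) = 50
K (Minnie): min(86, 80, 71, 26) = 26
J (Maxine): max(26, 38, 52, 88) = 88
Root (Minnie): min(43, 39, 50, 88) = 39
Minnie picks the child with the lowest value: D (value 39).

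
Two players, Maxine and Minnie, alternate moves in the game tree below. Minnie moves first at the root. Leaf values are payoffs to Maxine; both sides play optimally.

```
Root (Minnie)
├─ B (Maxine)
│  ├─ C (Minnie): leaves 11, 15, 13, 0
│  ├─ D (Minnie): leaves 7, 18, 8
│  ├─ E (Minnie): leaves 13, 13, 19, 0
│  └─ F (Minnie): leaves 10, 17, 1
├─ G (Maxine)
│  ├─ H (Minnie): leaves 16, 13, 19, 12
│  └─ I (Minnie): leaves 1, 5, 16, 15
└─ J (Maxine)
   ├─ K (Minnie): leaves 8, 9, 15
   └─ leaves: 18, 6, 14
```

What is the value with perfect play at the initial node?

7

C (Minnie): min(11, 15, 13, 0) = 0
D (Minnie): min(7, 18, 8) = 7
E (Minnie): min(13, 13, 19, 0) = 0
F (Minnie): min(10, 17, 1) = 1
B (Maxine): max(0, 7, 0, 1) = 7
H (Minnie): min(16, 13, 19, 12) = 12
I (Minnie): min(1, 5, 16, 15) = 1
G (Maxine): max(12, 1) = 12
K (Minnie): min(8, 9, 15) = 8
J (Maxine): max(8, 18, 6, 14) = 18
Root (Minnie): min(7, 12, 18) = 7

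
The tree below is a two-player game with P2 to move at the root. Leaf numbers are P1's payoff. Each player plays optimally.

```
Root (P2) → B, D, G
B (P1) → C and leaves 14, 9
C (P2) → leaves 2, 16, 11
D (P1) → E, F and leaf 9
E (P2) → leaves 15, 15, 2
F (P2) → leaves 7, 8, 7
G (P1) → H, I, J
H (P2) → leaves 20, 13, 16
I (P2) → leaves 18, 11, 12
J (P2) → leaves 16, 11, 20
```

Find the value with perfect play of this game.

C (P2): min(2, 16, 11) = 2
B (P1): max(2, 14, 9) = 14
E (P2): min(15, 15, 2) = 2
F (P2): min(7, 8, 7) = 7
D (P1): max(2, 7, 9) = 9
H (P2): min(20, 13, 16) = 13
I (P2): min(18, 11, 12) = 11
J (P2): min(16, 11, 20) = 11
G (P1): max(13, 11, 11) = 13
Root (P2): min(14, 9, 13) = 9

9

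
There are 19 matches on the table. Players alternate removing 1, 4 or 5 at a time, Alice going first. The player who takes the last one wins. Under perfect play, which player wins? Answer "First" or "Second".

Compute winning (W) and losing (L) positions by backward induction:
i:   0  1  2  3  4  5  6  7  8  9 10 11 12 13 14 15 16 17 18 19
     L  W  L  W  W  W  W  W  L  W  L  W  W  W  W  W  L  W  L  W
Position 19 is W, so the first player wins.

First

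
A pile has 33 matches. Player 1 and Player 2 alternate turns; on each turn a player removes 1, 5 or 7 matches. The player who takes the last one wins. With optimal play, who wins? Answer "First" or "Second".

i:   0  1  2  3  4  5  6  7  8  9 10 11 12 13 14 15 16 17 18 19 20 21 22 23 24 25 26 27 28 29 30 31 32 33
     L  W  L  W  L  W  L  W  L  W  L  W  L  W  L  W  L  W  L  W  L  W  L  W  L  W  L  W  L  W  L  W  L  W
Position 33 is W, so the first player wins.

First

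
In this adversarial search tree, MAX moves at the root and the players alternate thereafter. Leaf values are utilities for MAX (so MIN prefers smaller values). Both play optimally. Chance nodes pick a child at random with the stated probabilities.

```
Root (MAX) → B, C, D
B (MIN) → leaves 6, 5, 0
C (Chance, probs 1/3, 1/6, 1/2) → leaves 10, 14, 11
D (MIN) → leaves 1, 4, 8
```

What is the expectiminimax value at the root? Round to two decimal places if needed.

11.17

B (MIN): min(6, 5, 0) = 0
C (Chance): 1/3·10 + 1/6·14 + 1/2·11 = 11.17
D (MIN): min(1, 4, 8) = 1
Root (MAX): max(0, 11.17, 1) = 11.17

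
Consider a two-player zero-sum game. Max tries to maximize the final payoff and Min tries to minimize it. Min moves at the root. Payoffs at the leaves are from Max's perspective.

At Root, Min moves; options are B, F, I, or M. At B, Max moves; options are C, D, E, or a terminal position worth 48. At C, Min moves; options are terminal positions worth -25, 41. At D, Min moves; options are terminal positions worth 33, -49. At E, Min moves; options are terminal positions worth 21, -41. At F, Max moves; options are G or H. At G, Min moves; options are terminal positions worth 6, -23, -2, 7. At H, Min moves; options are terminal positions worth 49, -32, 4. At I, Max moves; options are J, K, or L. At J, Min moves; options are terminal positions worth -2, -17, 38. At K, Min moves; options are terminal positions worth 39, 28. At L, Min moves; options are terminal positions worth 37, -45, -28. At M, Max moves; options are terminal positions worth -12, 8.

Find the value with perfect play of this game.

C (Min): min(-25, 41) = -25
D (Min): min(33, -49) = -49
E (Min): min(21, -41) = -41
B (Max): max(-25, -49, -41, 48) = 48
G (Min): min(6, -23, -2, 7) = -23
H (Min): min(49, -32, 4) = -32
F (Max): max(-23, -32) = -23
J (Min): min(-2, -17, 38) = -17
K (Min): min(39, 28) = 28
L (Min): min(37, -45, -28) = -45
I (Max): max(-17, 28, -45) = 28
M (Max): max(-12, 8) = 8
Root (Min): min(48, -23, 28, 8) = -23

-23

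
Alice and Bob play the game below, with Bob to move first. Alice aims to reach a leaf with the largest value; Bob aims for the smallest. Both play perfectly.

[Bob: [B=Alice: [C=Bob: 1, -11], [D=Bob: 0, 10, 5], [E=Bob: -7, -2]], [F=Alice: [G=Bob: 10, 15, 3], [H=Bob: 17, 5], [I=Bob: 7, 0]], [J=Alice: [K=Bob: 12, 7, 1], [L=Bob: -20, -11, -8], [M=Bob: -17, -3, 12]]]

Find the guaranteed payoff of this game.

0

C (Bob): min(1, -11) = -11
D (Bob): min(0, 10, 5) = 0
E (Bob): min(-7, -2) = -7
B (Alice): max(-11, 0, -7) = 0
G (Bob): min(10, 15, 3) = 3
H (Bob): min(17, 5) = 5
I (Bob): min(7, 0) = 0
F (Alice): max(3, 5, 0) = 5
K (Bob): min(12, 7, 1) = 1
L (Bob): min(-20, -11, -8) = -20
M (Bob): min(-17, -3, 12) = -17
J (Alice): max(1, -20, -17) = 1
Root (Bob): min(0, 5, 1) = 0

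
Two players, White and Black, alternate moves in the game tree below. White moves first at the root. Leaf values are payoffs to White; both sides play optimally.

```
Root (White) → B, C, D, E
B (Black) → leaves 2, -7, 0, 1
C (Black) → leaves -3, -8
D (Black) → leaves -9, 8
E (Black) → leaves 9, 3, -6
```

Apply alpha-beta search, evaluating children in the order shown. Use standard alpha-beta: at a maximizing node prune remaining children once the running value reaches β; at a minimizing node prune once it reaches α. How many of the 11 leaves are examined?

B [α=-∞,β=+∞]: v=-7
C [α=-7,β=+∞]: v=-8
D [α=-7,β=+∞]: v=-9 after child 1 ≤ α → α-cutoff, skip 1
E [α=-7,β=+∞]: v=-6
Root [α=-∞,β=+∞]: v=-6
Leaves evaluated: 10 of 11.

10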